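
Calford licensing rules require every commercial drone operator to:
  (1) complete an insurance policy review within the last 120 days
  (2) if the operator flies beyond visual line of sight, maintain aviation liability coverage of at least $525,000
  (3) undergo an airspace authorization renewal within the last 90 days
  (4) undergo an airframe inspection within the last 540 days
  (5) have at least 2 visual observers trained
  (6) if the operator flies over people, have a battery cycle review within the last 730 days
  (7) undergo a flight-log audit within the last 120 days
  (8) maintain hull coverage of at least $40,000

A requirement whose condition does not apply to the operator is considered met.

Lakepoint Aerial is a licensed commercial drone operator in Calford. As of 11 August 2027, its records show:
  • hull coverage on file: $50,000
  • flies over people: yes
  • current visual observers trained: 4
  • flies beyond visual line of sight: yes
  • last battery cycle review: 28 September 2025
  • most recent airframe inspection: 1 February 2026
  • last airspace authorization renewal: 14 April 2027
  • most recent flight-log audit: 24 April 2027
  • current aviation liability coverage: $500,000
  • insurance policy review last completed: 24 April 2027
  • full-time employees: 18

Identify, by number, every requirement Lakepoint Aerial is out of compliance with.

1. insurance policy review 109 days ago vs limit 120 → met
2. condition 'flies beyond visual line of sight' holds; aviation liability coverage $500,000 < $525,000 → not met
3. airspace authorization renewal 119 days ago vs limit 90 → not met
4. airframe inspection 556 days ago vs limit 540 → not met
5. visual observers trained 4 ≥ 2 → met
6. condition 'flies over people' holds; battery cycle review 682 days ago vs limit 730 → met
7. flight-log audit 109 days ago vs limit 120 → met
8. hull coverage $50,000 ≥ $40,000 → met
Not met: 2, 3, 4

2, 3, 4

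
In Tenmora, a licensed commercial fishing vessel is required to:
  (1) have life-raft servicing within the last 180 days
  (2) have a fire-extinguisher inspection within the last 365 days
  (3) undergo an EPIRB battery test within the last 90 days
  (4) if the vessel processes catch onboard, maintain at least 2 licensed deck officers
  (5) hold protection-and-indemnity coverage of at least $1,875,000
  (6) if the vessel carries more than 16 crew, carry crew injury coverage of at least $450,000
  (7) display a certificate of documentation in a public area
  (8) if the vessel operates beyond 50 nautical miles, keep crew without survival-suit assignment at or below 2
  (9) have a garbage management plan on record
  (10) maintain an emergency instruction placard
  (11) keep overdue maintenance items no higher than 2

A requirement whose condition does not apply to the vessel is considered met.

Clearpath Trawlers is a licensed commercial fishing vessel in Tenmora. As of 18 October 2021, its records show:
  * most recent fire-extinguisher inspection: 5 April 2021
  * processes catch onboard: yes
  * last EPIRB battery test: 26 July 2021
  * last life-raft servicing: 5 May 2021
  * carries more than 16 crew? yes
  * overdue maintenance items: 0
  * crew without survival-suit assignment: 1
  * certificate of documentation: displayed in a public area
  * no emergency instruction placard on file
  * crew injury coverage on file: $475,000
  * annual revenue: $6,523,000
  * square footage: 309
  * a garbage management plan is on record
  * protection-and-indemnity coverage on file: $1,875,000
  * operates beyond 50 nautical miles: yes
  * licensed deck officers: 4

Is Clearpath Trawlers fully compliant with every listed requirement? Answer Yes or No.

1. life-raft servicing 166 days ago vs limit 180 → met
2. fire-extinguisher inspection 196 days ago vs limit 365 → met
3. EPIRB battery test 84 days ago vs limit 90 → met
4. condition 'processes catch onboard' holds; licensed deck officers 4 ≥ 2 → met
5. protection-and-indemnity coverage $1,875,000 ≥ $1,875,000 → met
6. condition 'carries more than 16 crew' holds; crew injury coverage $475,000 ≥ $450,000 → met
7. certificate of documentation present → met
8. condition 'operates beyond 50 nautical miles' holds; crew without survival-suit assignment 1 ≤ 2 → met
9. garbage management plan present → met
10. emergency instruction placard absent → not met
11. overdue maintenance items 0 ≤ 2 → met
Not met: 10

No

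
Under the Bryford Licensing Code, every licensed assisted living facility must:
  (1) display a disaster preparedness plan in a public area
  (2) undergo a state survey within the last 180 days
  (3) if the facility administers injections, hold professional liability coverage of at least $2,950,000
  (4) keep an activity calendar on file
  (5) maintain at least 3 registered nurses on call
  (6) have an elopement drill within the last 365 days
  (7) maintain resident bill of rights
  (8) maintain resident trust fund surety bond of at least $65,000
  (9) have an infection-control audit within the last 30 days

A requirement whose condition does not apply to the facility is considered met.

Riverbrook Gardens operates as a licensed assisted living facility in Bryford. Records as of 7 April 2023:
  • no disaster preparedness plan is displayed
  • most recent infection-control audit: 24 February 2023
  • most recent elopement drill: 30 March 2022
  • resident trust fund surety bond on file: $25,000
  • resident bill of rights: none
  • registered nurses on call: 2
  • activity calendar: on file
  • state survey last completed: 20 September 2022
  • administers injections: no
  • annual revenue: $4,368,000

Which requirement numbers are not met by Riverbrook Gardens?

1. disaster preparedness plan absent → not met
2. state survey 199 days ago vs limit 180 → not met
3. condition 'administers injections' does not hold → requirement n/a → met
4. activity calendar present → met
5. registered nurses on call 2 < 3 → not met
6. elopement drill 373 days ago vs limit 365 → not met
7. resident bill of rights absent → not met
8. resident trust fund surety bond $25,000 < $65,000 → not met
9. infection-control audit 42 days ago vs limit 30 → not met
Not met: 1, 2, 5, 6, 7, 8, 9

1, 2, 5, 6, 7, 8, 9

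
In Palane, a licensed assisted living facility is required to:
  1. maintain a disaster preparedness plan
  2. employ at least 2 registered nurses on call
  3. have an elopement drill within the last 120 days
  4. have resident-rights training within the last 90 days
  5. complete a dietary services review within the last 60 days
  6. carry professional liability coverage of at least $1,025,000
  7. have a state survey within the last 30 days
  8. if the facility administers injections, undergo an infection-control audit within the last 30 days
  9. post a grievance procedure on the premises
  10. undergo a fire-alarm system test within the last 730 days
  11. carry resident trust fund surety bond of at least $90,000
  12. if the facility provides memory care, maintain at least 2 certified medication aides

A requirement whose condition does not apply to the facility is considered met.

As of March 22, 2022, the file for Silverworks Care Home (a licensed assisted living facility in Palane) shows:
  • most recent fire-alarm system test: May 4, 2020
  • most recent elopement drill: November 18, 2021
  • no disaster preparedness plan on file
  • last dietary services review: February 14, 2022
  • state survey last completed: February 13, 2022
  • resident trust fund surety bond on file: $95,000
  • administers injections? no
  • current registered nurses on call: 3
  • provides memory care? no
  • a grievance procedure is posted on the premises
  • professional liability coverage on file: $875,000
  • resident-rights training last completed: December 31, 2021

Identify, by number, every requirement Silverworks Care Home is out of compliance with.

1. disaster preparedness plan absent → not met
2. registered nurses on call 3 ≥ 2 → met
3. elopement drill 124 days ago vs limit 120 → not met
4. resident-rights training 81 days ago vs limit 90 → met
5. dietary services review 36 days ago vs limit 60 → met
6. professional liability coverage $875,000 < $1,025,000 → not met
7. state survey 37 days ago vs limit 30 → not met
8. condition 'administers injections' does not hold → requirement n/a → met
9. grievance procedure present → met
10. fire-alarm system test 687 days ago vs limit 730 → met
11. resident trust fund surety bond $95,000 ≥ $90,000 → met
12. condition 'provides memory care' does not hold → requirement n/a → met
Not met: 1, 3, 6, 7

1, 3, 6, 7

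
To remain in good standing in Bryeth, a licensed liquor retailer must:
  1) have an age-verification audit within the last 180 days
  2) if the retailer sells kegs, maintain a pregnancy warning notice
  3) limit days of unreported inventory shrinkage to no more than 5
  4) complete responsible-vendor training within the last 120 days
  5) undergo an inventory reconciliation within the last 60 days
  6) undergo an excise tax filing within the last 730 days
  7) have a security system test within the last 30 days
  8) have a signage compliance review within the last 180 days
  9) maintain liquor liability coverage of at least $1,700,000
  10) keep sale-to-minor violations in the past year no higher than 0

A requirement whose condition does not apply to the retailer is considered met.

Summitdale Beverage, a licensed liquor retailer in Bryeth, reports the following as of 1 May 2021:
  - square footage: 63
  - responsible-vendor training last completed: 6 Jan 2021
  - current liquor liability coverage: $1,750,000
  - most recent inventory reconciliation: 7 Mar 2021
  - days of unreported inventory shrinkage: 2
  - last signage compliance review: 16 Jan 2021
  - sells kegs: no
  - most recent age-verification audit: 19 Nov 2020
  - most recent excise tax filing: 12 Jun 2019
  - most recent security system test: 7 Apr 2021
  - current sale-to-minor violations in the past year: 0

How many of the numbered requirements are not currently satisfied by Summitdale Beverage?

1. age-verification audit 163 days ago vs limit 180 → met
2. condition 'sells kegs' does not hold → requirement n/a → met
3. days of unreported inventory shrinkage 2 ≤ 5 → met
4. responsible-vendor training 115 days ago vs limit 120 → met
5. inventory reconciliation 55 days ago vs limit 60 → met
6. excise tax filing 689 days ago vs limit 730 → met
7. security system test 24 days ago vs limit 30 → met
8. signage compliance review 105 days ago vs limit 180 → met
9. liquor liability coverage $1,750,000 ≥ $1,700,000 → met
10. sale-to-minor violations in the past year 0 ≤ 0 → met
Not met: 0 of 10

0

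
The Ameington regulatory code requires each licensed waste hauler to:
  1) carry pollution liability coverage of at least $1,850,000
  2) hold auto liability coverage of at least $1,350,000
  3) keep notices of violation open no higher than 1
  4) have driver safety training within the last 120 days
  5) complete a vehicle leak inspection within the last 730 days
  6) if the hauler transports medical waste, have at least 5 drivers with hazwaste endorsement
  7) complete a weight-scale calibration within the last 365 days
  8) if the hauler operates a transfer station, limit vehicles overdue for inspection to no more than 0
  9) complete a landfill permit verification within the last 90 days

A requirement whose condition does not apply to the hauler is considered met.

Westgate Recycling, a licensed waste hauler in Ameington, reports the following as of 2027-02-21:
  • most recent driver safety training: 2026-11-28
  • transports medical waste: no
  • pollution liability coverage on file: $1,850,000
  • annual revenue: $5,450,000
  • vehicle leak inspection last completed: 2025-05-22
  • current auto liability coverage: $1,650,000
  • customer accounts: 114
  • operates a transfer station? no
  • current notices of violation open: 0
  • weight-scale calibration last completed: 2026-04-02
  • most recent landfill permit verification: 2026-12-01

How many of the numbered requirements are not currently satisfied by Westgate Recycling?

0

1. pollution liability coverage $1,850,000 ≥ $1,850,000 → met
2. auto liability coverage $1,650,000 ≥ $1,350,000 → met
3. notices of violation open 0 ≤ 1 → met
4. driver safety training 85 days ago vs limit 120 → met
5. vehicle leak inspection 640 days ago vs limit 730 → met
6. condition 'transports medical waste' does not hold → requirement n/a → met
7. weight-scale calibration 325 days ago vs limit 365 → met
8. condition 'operates a transfer station' does not hold → requirement n/a → met
9. landfill permit verification 82 days ago vs limit 90 → met
Not met: 0 of 9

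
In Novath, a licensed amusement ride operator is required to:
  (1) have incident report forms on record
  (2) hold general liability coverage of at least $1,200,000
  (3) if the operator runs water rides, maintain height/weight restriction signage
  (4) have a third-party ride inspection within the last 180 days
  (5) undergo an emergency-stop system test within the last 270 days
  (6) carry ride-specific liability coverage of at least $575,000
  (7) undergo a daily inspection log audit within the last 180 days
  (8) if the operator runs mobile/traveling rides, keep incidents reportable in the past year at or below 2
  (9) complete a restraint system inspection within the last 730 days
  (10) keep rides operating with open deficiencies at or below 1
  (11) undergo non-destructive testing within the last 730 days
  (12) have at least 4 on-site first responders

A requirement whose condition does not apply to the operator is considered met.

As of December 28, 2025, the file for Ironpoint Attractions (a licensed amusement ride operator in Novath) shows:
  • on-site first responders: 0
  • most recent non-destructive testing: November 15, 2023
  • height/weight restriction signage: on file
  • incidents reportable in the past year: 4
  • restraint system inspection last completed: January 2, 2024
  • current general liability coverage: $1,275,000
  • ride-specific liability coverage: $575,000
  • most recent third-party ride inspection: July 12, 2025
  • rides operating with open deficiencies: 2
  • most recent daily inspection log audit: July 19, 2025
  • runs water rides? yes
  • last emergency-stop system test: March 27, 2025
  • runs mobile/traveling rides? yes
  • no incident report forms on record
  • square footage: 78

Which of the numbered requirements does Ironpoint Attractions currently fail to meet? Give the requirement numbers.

1, 5, 8, 10, 11, 12

1. incident report forms absent → not met
2. general liability coverage $1,275,000 ≥ $1,200,000 → met
3. condition 'runs water rides' holds; height/weight restriction signage present → met
4. third-party ride inspection 169 days ago vs limit 180 → met
5. emergency-stop system test 276 days ago vs limit 270 → not met
6. ride-specific liability coverage $575,000 ≥ $575,000 → met
7. daily inspection log audit 162 days ago vs limit 180 → met
8. condition 'runs mobile/traveling rides' holds; incidents reportable in the past year 4 > 2 → not met
9. restraint system inspection 726 days ago vs limit 730 → met
10. rides operating with open deficiencies 2 > 1 → not met
11. non-destructive testing 774 days ago vs limit 730 → not met
12. on-site first responders 0 < 4 → not met
Not met: 1, 5, 8, 10, 11, 12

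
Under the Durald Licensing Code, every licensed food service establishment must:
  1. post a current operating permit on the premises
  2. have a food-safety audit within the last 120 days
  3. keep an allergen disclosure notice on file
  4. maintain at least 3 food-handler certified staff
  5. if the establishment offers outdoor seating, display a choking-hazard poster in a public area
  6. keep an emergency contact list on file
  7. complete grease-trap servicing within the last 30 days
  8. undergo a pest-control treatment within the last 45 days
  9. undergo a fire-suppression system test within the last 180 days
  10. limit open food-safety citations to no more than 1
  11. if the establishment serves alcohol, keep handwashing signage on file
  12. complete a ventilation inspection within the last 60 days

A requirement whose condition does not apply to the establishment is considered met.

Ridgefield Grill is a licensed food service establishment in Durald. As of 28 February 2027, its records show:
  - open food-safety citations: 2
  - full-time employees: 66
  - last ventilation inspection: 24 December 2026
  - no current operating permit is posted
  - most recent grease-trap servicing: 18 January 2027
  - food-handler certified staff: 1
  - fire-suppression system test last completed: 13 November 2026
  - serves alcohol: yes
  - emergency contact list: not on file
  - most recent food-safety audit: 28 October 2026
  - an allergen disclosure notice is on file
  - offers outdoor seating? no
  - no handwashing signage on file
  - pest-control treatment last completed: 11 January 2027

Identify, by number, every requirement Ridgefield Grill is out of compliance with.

1. current operating permit absent → not met
2. food-safety audit 123 days ago vs limit 120 → not met
3. allergen disclosure notice present → met
4. food-handler certified staff 1 < 3 → not met
5. condition 'offers outdoor seating' does not hold → requirement n/a → met
6. emergency contact list absent → not met
7. grease-trap servicing 41 days ago vs limit 30 → not met
8. pest-control treatment 48 days ago vs limit 45 → not met
9. fire-suppression system test 107 days ago vs limit 180 → met
10. open food-safety citations 2 > 1 → not met
11. condition 'serves alcohol' holds; handwashing signage absent → not met
12. ventilation inspection 66 days ago vs limit 60 → not met
Not met: 1, 2, 4, 6, 7, 8, 10, 11, 12

1, 2, 4, 6, 7, 8, 10, 11, 12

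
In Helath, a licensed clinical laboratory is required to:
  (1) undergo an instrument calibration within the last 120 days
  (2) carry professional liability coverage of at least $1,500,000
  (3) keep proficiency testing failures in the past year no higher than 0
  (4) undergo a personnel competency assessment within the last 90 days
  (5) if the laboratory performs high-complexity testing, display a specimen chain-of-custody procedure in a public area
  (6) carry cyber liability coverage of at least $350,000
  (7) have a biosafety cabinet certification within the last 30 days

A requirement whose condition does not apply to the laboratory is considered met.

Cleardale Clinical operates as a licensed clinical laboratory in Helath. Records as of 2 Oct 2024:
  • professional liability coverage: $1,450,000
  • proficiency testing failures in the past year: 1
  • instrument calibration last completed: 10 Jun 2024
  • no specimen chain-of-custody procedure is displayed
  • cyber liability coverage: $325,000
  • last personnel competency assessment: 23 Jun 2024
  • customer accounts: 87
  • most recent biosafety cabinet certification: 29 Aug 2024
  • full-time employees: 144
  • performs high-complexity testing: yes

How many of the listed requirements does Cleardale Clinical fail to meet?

1. instrument calibration 114 days ago vs limit 120 → met
2. professional liability coverage $1,450,000 < $1,500,000 → not met
3. proficiency testing failures in the past year 1 > 0 → not met
4. personnel competency assessment 101 days ago vs limit 90 → not met
5. condition 'performs high-complexity testing' holds; specimen chain-of-custody procedure absent → not met
6. cyber liability coverage $325,000 < $350,000 → not met
7. biosafety cabinet certification 34 days ago vs limit 30 → not met
Not met: 6 of 7

6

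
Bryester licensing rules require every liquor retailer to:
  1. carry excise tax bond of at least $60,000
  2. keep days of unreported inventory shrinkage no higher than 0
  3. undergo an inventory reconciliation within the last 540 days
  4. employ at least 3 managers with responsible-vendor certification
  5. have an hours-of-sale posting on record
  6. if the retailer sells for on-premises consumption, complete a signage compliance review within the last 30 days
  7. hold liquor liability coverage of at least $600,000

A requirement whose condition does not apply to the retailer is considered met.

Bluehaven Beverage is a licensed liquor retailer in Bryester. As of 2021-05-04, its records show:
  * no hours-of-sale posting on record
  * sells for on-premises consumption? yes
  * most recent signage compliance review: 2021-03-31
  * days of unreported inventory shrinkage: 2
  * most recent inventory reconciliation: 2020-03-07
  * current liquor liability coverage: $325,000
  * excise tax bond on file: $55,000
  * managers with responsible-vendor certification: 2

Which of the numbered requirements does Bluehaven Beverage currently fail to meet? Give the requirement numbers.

1. excise tax bond $55,000 < $60,000 → not met
2. days of unreported inventory shrinkage 2 > 0 → not met
3. inventory reconciliation 423 days ago vs limit 540 → met
4. managers with responsible-vendor certification 2 < 3 → not met
5. hours-of-sale posting absent → not met
6. condition 'sells for on-premises consumption' holds; signage compliance review 34 days ago vs limit 30 → not met
7. liquor liability coverage $325,000 < $600,000 → not met
Not met: 1, 2, 4, 5, 6, 7

1, 2, 4, 5, 6, 7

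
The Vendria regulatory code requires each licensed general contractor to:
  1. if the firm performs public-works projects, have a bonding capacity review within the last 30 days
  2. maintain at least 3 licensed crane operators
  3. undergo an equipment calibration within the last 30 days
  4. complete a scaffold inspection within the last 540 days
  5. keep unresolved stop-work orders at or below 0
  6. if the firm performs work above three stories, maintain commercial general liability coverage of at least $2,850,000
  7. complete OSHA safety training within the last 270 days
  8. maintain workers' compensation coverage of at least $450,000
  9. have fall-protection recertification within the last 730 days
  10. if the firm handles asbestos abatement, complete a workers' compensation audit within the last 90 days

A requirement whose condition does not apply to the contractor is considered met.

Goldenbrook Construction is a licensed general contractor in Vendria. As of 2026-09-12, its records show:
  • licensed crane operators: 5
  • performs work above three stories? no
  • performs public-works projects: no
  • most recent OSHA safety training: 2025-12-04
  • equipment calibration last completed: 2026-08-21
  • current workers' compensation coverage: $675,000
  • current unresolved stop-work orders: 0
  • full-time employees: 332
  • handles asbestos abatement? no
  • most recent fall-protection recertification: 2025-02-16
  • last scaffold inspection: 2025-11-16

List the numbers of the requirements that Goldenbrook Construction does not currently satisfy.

1. condition 'performs public-works projects' does not hold → requirement n/a → met
2. licensed crane operators 5 ≥ 3 → met
3. equipment calibration 22 days ago vs limit 30 → met
4. scaffold inspection 300 days ago vs limit 540 → met
5. unresolved stop-work orders 0 ≤ 0 → met
6. condition 'performs work above three stories' does not hold → requirement n/a → met
7. OSHA safety training 282 days ago vs limit 270 → not met
8. workers' compensation coverage $675,000 ≥ $450,000 → met
9. fall-protection recertification 573 days ago vs limit 730 → met
10. condition 'handles asbestos abatement' does not hold → requirement n/a → met
Not met: 7

7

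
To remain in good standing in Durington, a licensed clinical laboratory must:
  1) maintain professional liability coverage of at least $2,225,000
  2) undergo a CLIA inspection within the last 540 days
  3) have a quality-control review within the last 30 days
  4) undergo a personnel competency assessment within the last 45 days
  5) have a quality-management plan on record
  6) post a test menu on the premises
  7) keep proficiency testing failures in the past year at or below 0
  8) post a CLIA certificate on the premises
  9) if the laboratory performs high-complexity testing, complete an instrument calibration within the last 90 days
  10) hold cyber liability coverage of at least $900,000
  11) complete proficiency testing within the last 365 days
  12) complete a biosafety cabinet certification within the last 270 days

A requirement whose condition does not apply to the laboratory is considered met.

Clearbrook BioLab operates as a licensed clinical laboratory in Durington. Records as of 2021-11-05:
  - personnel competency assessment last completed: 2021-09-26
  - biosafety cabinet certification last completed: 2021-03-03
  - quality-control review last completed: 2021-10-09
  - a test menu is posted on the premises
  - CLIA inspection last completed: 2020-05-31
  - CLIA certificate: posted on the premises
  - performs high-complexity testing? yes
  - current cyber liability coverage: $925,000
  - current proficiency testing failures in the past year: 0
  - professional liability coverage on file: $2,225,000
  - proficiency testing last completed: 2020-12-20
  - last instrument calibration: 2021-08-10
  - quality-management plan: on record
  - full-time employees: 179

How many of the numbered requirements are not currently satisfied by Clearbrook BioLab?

0

1. professional liability coverage $2,225,000 ≥ $2,225,000 → met
2. CLIA inspection 523 days ago vs limit 540 → met
3. quality-control review 27 days ago vs limit 30 → met
4. personnel competency assessment 40 days ago vs limit 45 → met
5. quality-management plan present → met
6. test menu present → met
7. proficiency testing failures in the past year 0 ≤ 0 → met
8. CLIA certificate present → met
9. condition 'performs high-complexity testing' holds; instrument calibration 87 days ago vs limit 90 → met
10. cyber liability coverage $925,000 ≥ $900,000 → met
11. proficiency testing 320 days ago vs limit 365 → met
12. biosafety cabinet certification 247 days ago vs limit 270 → met
Not met: 0 of 12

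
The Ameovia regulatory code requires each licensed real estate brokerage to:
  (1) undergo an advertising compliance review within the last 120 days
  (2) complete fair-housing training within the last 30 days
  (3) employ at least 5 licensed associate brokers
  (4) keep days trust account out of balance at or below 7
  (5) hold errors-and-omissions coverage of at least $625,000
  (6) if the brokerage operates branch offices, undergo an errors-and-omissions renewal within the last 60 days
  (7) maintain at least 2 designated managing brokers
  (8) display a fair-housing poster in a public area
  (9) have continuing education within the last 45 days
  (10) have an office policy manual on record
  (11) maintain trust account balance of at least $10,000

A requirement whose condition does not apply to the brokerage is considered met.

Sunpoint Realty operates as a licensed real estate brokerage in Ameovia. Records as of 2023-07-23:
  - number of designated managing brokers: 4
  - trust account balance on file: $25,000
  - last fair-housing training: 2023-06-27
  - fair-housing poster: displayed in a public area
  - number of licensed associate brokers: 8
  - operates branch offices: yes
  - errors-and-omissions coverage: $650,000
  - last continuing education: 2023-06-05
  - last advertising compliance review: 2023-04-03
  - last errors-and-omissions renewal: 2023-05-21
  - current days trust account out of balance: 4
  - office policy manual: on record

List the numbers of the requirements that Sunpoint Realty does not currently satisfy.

1. advertising compliance review 111 days ago vs limit 120 → met
2. fair-housing training 26 days ago vs limit 30 → met
3. licensed associate brokers 8 ≥ 5 → met
4. days trust account out of balance 4 ≤ 7 → met
5. errors-and-omissions coverage $650,000 ≥ $625,000 → met
6. condition 'operates branch offices' holds; errors-and-omissions renewal 63 days ago vs limit 60 → not met
7. designated managing brokers 4 ≥ 2 → met
8. fair-housing poster present → met
9. continuing education 48 days ago vs limit 45 → not met
10. office policy manual present → met
11. trust account balance $25,000 ≥ $10,000 → met
Not met: 6, 9

6, 9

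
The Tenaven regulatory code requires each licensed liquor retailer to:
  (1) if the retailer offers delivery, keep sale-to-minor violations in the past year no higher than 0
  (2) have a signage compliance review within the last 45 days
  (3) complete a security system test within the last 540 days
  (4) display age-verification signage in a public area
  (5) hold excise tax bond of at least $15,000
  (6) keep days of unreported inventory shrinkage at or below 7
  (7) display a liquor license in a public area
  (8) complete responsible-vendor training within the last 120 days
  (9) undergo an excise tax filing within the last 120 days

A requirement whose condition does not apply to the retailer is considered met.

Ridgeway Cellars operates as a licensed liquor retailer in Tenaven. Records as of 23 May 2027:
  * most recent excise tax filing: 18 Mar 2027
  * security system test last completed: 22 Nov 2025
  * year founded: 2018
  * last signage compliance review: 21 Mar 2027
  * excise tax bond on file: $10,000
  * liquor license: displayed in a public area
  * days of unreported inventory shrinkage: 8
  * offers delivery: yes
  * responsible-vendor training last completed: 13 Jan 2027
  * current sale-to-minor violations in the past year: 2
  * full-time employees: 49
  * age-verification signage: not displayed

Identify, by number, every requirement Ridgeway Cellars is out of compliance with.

1, 2, 3, 4, 5, 6, 8

1. condition 'offers delivery' holds; sale-to-minor violations in the past year 2 > 0 → not met
2. signage compliance review 63 days ago vs limit 45 → not met
3. security system test 547 days ago vs limit 540 → not met
4. age-verification signage absent → not met
5. excise tax bond $10,000 < $15,000 → not met
6. days of unreported inventory shrinkage 8 > 7 → not met
7. liquor license present → met
8. responsible-vendor training 130 days ago vs limit 120 → not met
9. excise tax filing 66 days ago vs limit 120 → met
Not met: 1, 2, 3, 4, 5, 6, 8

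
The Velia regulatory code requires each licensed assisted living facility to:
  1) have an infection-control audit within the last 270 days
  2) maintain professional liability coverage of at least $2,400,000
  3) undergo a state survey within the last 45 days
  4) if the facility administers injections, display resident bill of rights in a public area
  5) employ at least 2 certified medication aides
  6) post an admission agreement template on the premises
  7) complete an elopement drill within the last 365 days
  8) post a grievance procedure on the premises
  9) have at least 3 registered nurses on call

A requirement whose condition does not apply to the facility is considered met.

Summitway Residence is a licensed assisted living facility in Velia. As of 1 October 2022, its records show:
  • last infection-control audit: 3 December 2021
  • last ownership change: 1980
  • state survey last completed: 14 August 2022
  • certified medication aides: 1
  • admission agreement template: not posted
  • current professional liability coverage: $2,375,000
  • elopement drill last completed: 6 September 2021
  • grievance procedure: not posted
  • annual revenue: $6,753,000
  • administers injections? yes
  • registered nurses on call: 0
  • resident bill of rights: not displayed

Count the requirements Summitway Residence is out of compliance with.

1. infection-control audit 302 days ago vs limit 270 → not met
2. professional liability coverage $2,375,000 < $2,400,000 → not met
3. state survey 48 days ago vs limit 45 → not met
4. condition 'administers injections' holds; resident bill of rights absent → not met
5. certified medication aides 1 < 2 → not met
6. admission agreement template absent → not met
7. elopement drill 390 days ago vs limit 365 → not met
8. grievance procedure absent → not met
9. registered nurses on call 0 < 3 → not met
Not met: 9 of 9

9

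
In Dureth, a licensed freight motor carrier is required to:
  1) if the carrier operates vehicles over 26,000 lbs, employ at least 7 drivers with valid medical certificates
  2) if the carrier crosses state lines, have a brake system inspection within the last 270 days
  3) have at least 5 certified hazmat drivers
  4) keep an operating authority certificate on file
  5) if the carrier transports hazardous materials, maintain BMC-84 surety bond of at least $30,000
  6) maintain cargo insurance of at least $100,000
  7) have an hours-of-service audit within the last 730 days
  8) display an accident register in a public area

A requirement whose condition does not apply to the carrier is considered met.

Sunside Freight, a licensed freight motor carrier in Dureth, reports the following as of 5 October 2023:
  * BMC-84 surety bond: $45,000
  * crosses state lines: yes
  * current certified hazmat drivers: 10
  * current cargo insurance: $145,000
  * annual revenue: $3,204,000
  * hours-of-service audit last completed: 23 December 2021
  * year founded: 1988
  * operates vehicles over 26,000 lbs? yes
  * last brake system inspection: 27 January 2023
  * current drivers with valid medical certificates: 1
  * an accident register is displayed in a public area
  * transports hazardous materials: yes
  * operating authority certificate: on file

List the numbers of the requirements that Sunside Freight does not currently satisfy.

1

1. condition 'operates vehicles over 26,000 lbs' holds; drivers with valid medical certificates 1 < 7 → not met
2. condition 'crosses state lines' holds; brake system inspection 251 days ago vs limit 270 → met
3. certified hazmat drivers 10 ≥ 5 → met
4. operating authority certificate present → met
5. condition 'transports hazardous materials' holds; BMC-84 surety bond $45,000 ≥ $30,000 → met
6. cargo insurance $145,000 ≥ $100,000 → met
7. hours-of-service audit 651 days ago vs limit 730 → met
8. accident register present → met
Not met: 1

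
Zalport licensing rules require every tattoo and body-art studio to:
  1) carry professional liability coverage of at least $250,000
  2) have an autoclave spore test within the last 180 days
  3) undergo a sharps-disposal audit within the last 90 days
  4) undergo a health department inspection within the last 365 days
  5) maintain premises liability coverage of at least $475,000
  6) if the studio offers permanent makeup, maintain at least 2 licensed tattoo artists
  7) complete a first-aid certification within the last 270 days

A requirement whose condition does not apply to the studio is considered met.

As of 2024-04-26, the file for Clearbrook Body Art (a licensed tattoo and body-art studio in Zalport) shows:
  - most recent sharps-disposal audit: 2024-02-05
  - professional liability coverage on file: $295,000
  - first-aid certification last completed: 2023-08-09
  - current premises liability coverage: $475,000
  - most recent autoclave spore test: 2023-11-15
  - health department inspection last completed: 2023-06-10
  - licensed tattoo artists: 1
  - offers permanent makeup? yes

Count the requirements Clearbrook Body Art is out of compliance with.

1

1. professional liability coverage $295,000 ≥ $250,000 → met
2. autoclave spore test 163 days ago vs limit 180 → met
3. sharps-disposal audit 81 days ago vs limit 90 → met
4. health department inspection 321 days ago vs limit 365 → met
5. premises liability coverage $475,000 ≥ $475,000 → met
6. condition 'offers permanent makeup' holds; licensed tattoo artists 1 < 2 → not met
7. first-aid certification 261 days ago vs limit 270 → met
Not met: 1 of 7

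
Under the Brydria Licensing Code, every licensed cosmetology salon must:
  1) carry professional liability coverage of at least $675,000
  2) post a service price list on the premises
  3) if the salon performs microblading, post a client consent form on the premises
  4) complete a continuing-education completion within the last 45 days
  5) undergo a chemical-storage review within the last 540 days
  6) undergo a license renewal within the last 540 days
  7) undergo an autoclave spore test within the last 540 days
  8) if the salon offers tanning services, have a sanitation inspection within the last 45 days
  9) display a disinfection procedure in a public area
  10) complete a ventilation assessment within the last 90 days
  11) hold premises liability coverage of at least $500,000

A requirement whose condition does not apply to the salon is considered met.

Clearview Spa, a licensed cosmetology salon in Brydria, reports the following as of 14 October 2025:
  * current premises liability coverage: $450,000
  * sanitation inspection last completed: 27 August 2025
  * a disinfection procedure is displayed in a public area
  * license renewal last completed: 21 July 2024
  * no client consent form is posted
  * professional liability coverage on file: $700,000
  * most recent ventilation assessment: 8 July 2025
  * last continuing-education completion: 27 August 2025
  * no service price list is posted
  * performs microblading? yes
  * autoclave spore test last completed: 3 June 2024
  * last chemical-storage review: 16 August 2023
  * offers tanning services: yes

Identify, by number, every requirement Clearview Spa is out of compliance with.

1. professional liability coverage $700,000 ≥ $675,000 → met
2. service price list absent → not met
3. condition 'performs microblading' holds; client consent form absent → not met
4. continuing-education completion 48 days ago vs limit 45 → not met
5. chemical-storage review 790 days ago vs limit 540 → not met
6. license renewal 450 days ago vs limit 540 → met
7. autoclave spore test 498 days ago vs limit 540 → met
8. condition 'offers tanning services' holds; sanitation inspection 48 days ago vs limit 45 → not met
9. disinfection procedure present → met
10. ventilation assessment 98 days ago vs limit 90 → not met
11. premises liability coverage $450,000 < $500,000 → not met
Not met: 2, 3, 4, 5, 8, 10, 11

2, 3, 4, 5, 8, 10, 11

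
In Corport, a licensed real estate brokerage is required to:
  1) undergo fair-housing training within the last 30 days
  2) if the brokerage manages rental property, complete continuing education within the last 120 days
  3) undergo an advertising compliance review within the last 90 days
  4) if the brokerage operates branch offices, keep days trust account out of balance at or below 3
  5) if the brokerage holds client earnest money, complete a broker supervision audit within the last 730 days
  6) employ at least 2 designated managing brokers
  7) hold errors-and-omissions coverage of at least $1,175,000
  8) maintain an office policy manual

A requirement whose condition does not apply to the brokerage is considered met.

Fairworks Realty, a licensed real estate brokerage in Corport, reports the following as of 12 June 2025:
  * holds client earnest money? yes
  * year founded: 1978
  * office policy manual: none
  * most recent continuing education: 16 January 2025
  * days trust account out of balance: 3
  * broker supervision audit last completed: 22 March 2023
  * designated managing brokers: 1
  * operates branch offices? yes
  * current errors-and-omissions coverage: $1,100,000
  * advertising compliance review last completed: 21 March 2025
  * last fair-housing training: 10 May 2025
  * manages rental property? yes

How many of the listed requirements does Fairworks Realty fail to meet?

6

1. fair-housing training 33 days ago vs limit 30 → not met
2. condition 'manages rental property' holds; continuing education 147 days ago vs limit 120 → not met
3. advertising compliance review 83 days ago vs limit 90 → met
4. condition 'operates branch offices' holds; days trust account out of balance 3 ≤ 3 → met
5. condition 'holds client earnest money' holds; broker supervision audit 813 days ago vs limit 730 → not met
6. designated managing brokers 1 < 2 → not met
7. errors-and-omissions coverage $1,100,000 < $1,175,000 → not met
8. office policy manual absent → not met
Not met: 6 of 8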